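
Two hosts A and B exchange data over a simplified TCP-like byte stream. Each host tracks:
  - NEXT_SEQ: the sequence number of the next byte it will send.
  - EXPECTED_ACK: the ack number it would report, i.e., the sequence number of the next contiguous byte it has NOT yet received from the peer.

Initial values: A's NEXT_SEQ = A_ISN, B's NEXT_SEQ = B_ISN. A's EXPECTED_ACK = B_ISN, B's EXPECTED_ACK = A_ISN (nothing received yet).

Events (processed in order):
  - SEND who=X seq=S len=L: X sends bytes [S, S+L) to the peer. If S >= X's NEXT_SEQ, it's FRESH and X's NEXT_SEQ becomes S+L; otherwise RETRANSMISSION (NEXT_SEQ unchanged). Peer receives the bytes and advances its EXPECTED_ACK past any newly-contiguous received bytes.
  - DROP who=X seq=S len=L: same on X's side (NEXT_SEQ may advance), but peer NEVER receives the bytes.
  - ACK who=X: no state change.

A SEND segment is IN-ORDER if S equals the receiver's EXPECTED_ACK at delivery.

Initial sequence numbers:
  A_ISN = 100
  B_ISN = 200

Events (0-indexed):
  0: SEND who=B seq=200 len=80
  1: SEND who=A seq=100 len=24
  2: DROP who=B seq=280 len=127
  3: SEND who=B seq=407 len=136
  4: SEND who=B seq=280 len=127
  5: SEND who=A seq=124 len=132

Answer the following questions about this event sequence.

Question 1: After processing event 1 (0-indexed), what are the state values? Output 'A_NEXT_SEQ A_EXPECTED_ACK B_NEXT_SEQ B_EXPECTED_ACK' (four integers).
After event 0: A_seq=100 A_ack=280 B_seq=280 B_ack=100
After event 1: A_seq=124 A_ack=280 B_seq=280 B_ack=124

124 280 280 124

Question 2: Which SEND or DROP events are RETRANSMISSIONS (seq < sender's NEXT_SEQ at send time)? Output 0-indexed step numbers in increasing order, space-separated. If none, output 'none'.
Step 0: SEND seq=200 -> fresh
Step 1: SEND seq=100 -> fresh
Step 2: DROP seq=280 -> fresh
Step 3: SEND seq=407 -> fresh
Step 4: SEND seq=280 -> retransmit
Step 5: SEND seq=124 -> fresh

Answer: 4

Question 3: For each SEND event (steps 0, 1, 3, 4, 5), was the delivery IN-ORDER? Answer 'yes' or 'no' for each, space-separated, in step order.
Answer: yes yes no yes yes

Derivation:
Step 0: SEND seq=200 -> in-order
Step 1: SEND seq=100 -> in-order
Step 3: SEND seq=407 -> out-of-order
Step 4: SEND seq=280 -> in-order
Step 5: SEND seq=124 -> in-order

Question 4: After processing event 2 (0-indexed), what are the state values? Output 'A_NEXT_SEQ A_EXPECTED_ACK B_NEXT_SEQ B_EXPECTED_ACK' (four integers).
After event 0: A_seq=100 A_ack=280 B_seq=280 B_ack=100
After event 1: A_seq=124 A_ack=280 B_seq=280 B_ack=124
After event 2: A_seq=124 A_ack=280 B_seq=407 B_ack=124

124 280 407 124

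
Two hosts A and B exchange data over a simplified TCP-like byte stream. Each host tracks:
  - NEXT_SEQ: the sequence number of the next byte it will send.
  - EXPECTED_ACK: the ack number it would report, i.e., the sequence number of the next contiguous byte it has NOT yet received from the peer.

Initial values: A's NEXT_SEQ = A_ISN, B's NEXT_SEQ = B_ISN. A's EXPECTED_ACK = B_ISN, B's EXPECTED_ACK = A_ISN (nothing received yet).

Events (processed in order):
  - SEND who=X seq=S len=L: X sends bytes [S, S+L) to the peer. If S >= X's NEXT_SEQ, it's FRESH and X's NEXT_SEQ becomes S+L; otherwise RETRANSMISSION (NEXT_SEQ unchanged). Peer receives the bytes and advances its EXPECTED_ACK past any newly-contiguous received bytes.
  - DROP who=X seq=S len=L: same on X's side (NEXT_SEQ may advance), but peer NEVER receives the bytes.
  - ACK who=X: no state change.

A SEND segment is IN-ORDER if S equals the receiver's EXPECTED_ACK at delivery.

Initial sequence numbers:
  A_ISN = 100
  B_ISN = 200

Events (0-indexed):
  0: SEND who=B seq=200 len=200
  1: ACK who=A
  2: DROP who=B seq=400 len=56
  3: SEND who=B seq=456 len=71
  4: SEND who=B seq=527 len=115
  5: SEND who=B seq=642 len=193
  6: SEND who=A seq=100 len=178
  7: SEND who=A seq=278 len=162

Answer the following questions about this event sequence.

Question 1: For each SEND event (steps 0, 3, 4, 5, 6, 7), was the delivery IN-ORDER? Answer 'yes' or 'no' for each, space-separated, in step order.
Step 0: SEND seq=200 -> in-order
Step 3: SEND seq=456 -> out-of-order
Step 4: SEND seq=527 -> out-of-order
Step 5: SEND seq=642 -> out-of-order
Step 6: SEND seq=100 -> in-order
Step 7: SEND seq=278 -> in-order

Answer: yes no no no yes yes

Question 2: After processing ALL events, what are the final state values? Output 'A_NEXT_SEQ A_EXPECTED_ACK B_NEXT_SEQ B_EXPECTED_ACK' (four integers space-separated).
After event 0: A_seq=100 A_ack=400 B_seq=400 B_ack=100
After event 1: A_seq=100 A_ack=400 B_seq=400 B_ack=100
After event 2: A_seq=100 A_ack=400 B_seq=456 B_ack=100
After event 3: A_seq=100 A_ack=400 B_seq=527 B_ack=100
After event 4: A_seq=100 A_ack=400 B_seq=642 B_ack=100
After event 5: A_seq=100 A_ack=400 B_seq=835 B_ack=100
After event 6: A_seq=278 A_ack=400 B_seq=835 B_ack=278
After event 7: A_seq=440 A_ack=400 B_seq=835 B_ack=440

Answer: 440 400 835 440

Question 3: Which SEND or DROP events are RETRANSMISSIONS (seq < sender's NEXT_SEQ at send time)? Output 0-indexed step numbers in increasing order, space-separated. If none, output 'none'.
Answer: none

Derivation:
Step 0: SEND seq=200 -> fresh
Step 2: DROP seq=400 -> fresh
Step 3: SEND seq=456 -> fresh
Step 4: SEND seq=527 -> fresh
Step 5: SEND seq=642 -> fresh
Step 6: SEND seq=100 -> fresh
Step 7: SEND seq=278 -> fresh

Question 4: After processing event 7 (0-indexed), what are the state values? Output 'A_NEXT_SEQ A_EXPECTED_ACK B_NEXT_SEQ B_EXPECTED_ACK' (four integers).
After event 0: A_seq=100 A_ack=400 B_seq=400 B_ack=100
After event 1: A_seq=100 A_ack=400 B_seq=400 B_ack=100
After event 2: A_seq=100 A_ack=400 B_seq=456 B_ack=100
After event 3: A_seq=100 A_ack=400 B_seq=527 B_ack=100
After event 4: A_seq=100 A_ack=400 B_seq=642 B_ack=100
After event 5: A_seq=100 A_ack=400 B_seq=835 B_ack=100
After event 6: A_seq=278 A_ack=400 B_seq=835 B_ack=278
After event 7: A_seq=440 A_ack=400 B_seq=835 B_ack=440

440 400 835 440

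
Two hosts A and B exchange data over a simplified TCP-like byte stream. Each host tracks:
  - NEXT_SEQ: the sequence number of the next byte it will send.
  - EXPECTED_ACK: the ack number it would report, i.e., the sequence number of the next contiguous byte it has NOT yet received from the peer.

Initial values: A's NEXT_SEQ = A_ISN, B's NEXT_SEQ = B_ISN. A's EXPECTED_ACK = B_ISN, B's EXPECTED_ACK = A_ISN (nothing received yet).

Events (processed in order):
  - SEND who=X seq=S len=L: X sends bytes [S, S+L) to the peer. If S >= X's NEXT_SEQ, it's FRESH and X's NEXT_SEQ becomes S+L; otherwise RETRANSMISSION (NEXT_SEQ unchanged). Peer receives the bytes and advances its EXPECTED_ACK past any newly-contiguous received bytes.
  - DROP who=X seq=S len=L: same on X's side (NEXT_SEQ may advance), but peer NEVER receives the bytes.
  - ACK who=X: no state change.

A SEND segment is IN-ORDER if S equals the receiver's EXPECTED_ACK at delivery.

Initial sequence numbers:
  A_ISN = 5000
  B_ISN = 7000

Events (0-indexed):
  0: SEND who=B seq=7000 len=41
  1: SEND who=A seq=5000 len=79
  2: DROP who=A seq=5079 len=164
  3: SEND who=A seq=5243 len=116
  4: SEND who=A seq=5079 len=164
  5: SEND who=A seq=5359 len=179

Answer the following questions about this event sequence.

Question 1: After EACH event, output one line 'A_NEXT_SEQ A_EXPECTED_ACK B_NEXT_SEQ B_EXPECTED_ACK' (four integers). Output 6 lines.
5000 7041 7041 5000
5079 7041 7041 5079
5243 7041 7041 5079
5359 7041 7041 5079
5359 7041 7041 5359
5538 7041 7041 5538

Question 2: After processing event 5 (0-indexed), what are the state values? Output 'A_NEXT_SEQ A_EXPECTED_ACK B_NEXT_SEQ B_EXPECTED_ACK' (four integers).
After event 0: A_seq=5000 A_ack=7041 B_seq=7041 B_ack=5000
After event 1: A_seq=5079 A_ack=7041 B_seq=7041 B_ack=5079
After event 2: A_seq=5243 A_ack=7041 B_seq=7041 B_ack=5079
After event 3: A_seq=5359 A_ack=7041 B_seq=7041 B_ack=5079
After event 4: A_seq=5359 A_ack=7041 B_seq=7041 B_ack=5359
After event 5: A_seq=5538 A_ack=7041 B_seq=7041 B_ack=5538

5538 7041 7041 5538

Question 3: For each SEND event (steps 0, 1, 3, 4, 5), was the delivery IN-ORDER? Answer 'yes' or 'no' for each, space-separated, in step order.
Step 0: SEND seq=7000 -> in-order
Step 1: SEND seq=5000 -> in-order
Step 3: SEND seq=5243 -> out-of-order
Step 4: SEND seq=5079 -> in-order
Step 5: SEND seq=5359 -> in-order

Answer: yes yes no yes yes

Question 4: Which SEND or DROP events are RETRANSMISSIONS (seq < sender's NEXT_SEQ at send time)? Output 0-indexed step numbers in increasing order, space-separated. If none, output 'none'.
Answer: 4

Derivation:
Step 0: SEND seq=7000 -> fresh
Step 1: SEND seq=5000 -> fresh
Step 2: DROP seq=5079 -> fresh
Step 3: SEND seq=5243 -> fresh
Step 4: SEND seq=5079 -> retransmit
Step 5: SEND seq=5359 -> fresh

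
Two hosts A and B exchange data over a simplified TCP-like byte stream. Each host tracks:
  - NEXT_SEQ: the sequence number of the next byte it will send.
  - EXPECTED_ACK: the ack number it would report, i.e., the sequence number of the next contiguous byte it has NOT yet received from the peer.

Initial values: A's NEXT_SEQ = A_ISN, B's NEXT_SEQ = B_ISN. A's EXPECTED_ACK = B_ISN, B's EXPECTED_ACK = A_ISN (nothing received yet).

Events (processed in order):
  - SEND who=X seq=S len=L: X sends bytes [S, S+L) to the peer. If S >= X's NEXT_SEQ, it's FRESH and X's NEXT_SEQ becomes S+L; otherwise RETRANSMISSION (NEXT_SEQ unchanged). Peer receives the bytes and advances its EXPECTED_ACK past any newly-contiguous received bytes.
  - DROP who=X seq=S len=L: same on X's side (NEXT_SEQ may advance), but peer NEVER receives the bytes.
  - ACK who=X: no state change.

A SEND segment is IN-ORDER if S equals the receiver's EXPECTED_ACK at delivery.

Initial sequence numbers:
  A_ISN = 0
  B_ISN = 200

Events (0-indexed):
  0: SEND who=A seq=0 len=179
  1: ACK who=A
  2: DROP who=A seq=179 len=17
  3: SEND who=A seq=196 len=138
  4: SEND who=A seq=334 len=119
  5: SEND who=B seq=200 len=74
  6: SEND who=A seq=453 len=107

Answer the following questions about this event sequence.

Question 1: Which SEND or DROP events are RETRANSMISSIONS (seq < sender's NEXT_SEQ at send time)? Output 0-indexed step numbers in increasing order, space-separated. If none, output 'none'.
Step 0: SEND seq=0 -> fresh
Step 2: DROP seq=179 -> fresh
Step 3: SEND seq=196 -> fresh
Step 4: SEND seq=334 -> fresh
Step 5: SEND seq=200 -> fresh
Step 6: SEND seq=453 -> fresh

Answer: none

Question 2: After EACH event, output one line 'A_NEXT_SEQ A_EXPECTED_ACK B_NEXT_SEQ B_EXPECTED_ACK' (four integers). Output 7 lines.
179 200 200 179
179 200 200 179
196 200 200 179
334 200 200 179
453 200 200 179
453 274 274 179
560 274 274 179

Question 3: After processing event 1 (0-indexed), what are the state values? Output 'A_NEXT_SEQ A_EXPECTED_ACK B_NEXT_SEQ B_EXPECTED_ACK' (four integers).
After event 0: A_seq=179 A_ack=200 B_seq=200 B_ack=179
After event 1: A_seq=179 A_ack=200 B_seq=200 B_ack=179

179 200 200 179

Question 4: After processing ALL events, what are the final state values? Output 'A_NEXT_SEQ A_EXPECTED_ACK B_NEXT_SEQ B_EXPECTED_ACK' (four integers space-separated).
Answer: 560 274 274 179

Derivation:
After event 0: A_seq=179 A_ack=200 B_seq=200 B_ack=179
After event 1: A_seq=179 A_ack=200 B_seq=200 B_ack=179
After event 2: A_seq=196 A_ack=200 B_seq=200 B_ack=179
After event 3: A_seq=334 A_ack=200 B_seq=200 B_ack=179
After event 4: A_seq=453 A_ack=200 B_seq=200 B_ack=179
After event 5: A_seq=453 A_ack=274 B_seq=274 B_ack=179
After event 6: A_seq=560 A_ack=274 B_seq=274 B_ack=179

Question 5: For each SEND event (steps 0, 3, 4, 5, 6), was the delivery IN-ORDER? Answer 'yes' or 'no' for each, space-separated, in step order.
Answer: yes no no yes no

Derivation:
Step 0: SEND seq=0 -> in-order
Step 3: SEND seq=196 -> out-of-order
Step 4: SEND seq=334 -> out-of-order
Step 5: SEND seq=200 -> in-order
Step 6: SEND seq=453 -> out-of-order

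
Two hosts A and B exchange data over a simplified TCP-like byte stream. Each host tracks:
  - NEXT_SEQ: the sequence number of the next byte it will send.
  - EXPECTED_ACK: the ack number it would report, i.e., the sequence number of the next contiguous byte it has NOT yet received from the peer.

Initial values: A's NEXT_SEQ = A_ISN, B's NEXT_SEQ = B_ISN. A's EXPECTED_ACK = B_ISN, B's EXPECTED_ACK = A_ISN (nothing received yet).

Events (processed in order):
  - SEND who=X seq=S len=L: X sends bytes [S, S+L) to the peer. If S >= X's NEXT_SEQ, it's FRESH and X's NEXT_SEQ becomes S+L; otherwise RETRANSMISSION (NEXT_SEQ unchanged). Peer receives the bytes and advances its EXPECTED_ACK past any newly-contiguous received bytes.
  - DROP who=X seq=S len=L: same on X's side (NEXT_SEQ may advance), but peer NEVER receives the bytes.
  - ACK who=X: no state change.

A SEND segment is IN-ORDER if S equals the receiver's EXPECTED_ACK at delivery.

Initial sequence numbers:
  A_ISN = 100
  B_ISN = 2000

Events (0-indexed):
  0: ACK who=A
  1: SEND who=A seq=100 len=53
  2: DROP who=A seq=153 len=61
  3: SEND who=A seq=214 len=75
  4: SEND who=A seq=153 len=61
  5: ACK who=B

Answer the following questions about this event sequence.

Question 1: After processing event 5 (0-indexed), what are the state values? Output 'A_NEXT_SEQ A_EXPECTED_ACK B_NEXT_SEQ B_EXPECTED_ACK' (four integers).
After event 0: A_seq=100 A_ack=2000 B_seq=2000 B_ack=100
After event 1: A_seq=153 A_ack=2000 B_seq=2000 B_ack=153
After event 2: A_seq=214 A_ack=2000 B_seq=2000 B_ack=153
After event 3: A_seq=289 A_ack=2000 B_seq=2000 B_ack=153
After event 4: A_seq=289 A_ack=2000 B_seq=2000 B_ack=289
After event 5: A_seq=289 A_ack=2000 B_seq=2000 B_ack=289

289 2000 2000 289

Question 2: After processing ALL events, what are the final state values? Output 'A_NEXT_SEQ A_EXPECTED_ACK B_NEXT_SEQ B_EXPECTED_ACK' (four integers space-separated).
After event 0: A_seq=100 A_ack=2000 B_seq=2000 B_ack=100
After event 1: A_seq=153 A_ack=2000 B_seq=2000 B_ack=153
After event 2: A_seq=214 A_ack=2000 B_seq=2000 B_ack=153
After event 3: A_seq=289 A_ack=2000 B_seq=2000 B_ack=153
After event 4: A_seq=289 A_ack=2000 B_seq=2000 B_ack=289
After event 5: A_seq=289 A_ack=2000 B_seq=2000 B_ack=289

Answer: 289 2000 2000 289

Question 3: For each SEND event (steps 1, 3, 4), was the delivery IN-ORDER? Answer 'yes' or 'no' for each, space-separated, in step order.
Answer: yes no yes

Derivation:
Step 1: SEND seq=100 -> in-order
Step 3: SEND seq=214 -> out-of-order
Step 4: SEND seq=153 -> in-order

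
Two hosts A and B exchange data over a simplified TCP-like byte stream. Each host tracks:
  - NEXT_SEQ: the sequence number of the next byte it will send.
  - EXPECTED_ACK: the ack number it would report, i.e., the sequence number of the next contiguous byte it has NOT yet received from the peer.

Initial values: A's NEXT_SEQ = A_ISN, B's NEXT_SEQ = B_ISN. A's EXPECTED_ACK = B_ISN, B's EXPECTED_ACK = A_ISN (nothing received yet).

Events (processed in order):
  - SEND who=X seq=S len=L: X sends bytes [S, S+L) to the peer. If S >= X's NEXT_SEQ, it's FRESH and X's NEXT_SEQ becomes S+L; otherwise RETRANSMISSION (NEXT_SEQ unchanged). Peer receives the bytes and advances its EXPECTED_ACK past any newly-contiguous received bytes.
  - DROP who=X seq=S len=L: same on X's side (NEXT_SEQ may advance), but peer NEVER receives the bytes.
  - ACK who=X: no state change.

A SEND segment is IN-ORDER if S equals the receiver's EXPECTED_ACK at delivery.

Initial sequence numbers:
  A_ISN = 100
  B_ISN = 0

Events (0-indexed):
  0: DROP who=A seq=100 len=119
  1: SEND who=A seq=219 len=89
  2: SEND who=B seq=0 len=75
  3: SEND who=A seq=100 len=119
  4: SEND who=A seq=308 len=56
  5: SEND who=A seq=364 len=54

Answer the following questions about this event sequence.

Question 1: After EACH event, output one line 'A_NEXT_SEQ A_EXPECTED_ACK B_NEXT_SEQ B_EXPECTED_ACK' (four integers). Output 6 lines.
219 0 0 100
308 0 0 100
308 75 75 100
308 75 75 308
364 75 75 364
418 75 75 418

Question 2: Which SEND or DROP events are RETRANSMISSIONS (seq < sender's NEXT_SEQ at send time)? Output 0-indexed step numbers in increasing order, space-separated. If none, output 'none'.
Step 0: DROP seq=100 -> fresh
Step 1: SEND seq=219 -> fresh
Step 2: SEND seq=0 -> fresh
Step 3: SEND seq=100 -> retransmit
Step 4: SEND seq=308 -> fresh
Step 5: SEND seq=364 -> fresh

Answer: 3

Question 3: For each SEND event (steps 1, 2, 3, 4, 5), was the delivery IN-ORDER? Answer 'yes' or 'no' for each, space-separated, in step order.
Answer: no yes yes yes yes

Derivation:
Step 1: SEND seq=219 -> out-of-order
Step 2: SEND seq=0 -> in-order
Step 3: SEND seq=100 -> in-order
Step 4: SEND seq=308 -> in-order
Step 5: SEND seq=364 -> in-order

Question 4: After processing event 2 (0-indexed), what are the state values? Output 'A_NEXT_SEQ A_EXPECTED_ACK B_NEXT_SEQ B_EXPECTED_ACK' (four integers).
After event 0: A_seq=219 A_ack=0 B_seq=0 B_ack=100
After event 1: A_seq=308 A_ack=0 B_seq=0 B_ack=100
After event 2: A_seq=308 A_ack=75 B_seq=75 B_ack=100

308 75 75 100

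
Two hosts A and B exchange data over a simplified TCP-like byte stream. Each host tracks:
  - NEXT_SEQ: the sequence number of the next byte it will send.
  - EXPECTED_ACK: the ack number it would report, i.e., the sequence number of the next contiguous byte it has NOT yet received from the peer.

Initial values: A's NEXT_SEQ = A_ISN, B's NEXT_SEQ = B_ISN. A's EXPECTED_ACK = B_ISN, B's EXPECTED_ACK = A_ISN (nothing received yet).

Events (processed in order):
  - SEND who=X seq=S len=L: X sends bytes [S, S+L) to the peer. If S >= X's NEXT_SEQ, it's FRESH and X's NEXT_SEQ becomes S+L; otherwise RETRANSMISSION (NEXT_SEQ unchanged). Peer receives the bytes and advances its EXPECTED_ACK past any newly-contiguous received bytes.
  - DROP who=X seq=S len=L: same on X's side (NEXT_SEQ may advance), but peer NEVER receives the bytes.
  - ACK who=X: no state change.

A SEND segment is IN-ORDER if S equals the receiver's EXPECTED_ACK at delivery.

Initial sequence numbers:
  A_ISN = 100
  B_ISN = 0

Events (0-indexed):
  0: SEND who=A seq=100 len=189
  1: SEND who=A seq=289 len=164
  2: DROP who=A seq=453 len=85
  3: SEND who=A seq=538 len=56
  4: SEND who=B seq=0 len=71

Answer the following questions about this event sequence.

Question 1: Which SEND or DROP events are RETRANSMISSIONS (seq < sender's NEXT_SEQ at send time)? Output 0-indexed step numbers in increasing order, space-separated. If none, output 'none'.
Step 0: SEND seq=100 -> fresh
Step 1: SEND seq=289 -> fresh
Step 2: DROP seq=453 -> fresh
Step 3: SEND seq=538 -> fresh
Step 4: SEND seq=0 -> fresh

Answer: none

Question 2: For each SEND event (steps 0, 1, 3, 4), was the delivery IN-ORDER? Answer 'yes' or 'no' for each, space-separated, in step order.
Step 0: SEND seq=100 -> in-order
Step 1: SEND seq=289 -> in-order
Step 3: SEND seq=538 -> out-of-order
Step 4: SEND seq=0 -> in-order

Answer: yes yes no yes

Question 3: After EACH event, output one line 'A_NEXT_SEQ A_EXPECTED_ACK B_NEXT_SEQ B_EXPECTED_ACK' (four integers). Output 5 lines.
289 0 0 289
453 0 0 453
538 0 0 453
594 0 0 453
594 71 71 453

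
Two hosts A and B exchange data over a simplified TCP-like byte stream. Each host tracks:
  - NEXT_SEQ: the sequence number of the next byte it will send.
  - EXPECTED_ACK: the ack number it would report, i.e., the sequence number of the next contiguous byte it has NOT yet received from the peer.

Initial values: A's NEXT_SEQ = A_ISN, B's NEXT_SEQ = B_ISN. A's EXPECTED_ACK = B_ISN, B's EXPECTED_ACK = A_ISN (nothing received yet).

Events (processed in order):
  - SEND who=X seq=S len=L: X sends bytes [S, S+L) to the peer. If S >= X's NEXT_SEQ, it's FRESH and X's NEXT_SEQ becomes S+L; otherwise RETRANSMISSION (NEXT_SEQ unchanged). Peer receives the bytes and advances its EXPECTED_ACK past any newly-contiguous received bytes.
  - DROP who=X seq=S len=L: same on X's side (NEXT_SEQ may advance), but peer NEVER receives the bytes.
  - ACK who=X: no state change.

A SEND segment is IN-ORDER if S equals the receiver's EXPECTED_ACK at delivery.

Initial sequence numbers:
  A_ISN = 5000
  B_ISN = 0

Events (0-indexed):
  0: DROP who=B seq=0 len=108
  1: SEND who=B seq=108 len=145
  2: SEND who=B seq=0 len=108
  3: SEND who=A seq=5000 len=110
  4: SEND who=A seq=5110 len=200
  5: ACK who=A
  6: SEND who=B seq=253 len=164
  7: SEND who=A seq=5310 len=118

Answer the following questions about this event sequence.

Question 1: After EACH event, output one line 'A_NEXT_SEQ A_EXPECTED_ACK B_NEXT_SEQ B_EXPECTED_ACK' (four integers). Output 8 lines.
5000 0 108 5000
5000 0 253 5000
5000 253 253 5000
5110 253 253 5110
5310 253 253 5310
5310 253 253 5310
5310 417 417 5310
5428 417 417 5428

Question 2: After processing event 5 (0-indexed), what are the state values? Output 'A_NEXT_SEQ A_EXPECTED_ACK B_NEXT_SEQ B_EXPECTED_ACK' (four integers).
After event 0: A_seq=5000 A_ack=0 B_seq=108 B_ack=5000
After event 1: A_seq=5000 A_ack=0 B_seq=253 B_ack=5000
After event 2: A_seq=5000 A_ack=253 B_seq=253 B_ack=5000
After event 3: A_seq=5110 A_ack=253 B_seq=253 B_ack=5110
After event 4: A_seq=5310 A_ack=253 B_seq=253 B_ack=5310
After event 5: A_seq=5310 A_ack=253 B_seq=253 B_ack=5310

5310 253 253 5310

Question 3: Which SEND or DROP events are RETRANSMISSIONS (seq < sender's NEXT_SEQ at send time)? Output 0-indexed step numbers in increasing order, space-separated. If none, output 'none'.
Step 0: DROP seq=0 -> fresh
Step 1: SEND seq=108 -> fresh
Step 2: SEND seq=0 -> retransmit
Step 3: SEND seq=5000 -> fresh
Step 4: SEND seq=5110 -> fresh
Step 6: SEND seq=253 -> fresh
Step 7: SEND seq=5310 -> fresh

Answer: 2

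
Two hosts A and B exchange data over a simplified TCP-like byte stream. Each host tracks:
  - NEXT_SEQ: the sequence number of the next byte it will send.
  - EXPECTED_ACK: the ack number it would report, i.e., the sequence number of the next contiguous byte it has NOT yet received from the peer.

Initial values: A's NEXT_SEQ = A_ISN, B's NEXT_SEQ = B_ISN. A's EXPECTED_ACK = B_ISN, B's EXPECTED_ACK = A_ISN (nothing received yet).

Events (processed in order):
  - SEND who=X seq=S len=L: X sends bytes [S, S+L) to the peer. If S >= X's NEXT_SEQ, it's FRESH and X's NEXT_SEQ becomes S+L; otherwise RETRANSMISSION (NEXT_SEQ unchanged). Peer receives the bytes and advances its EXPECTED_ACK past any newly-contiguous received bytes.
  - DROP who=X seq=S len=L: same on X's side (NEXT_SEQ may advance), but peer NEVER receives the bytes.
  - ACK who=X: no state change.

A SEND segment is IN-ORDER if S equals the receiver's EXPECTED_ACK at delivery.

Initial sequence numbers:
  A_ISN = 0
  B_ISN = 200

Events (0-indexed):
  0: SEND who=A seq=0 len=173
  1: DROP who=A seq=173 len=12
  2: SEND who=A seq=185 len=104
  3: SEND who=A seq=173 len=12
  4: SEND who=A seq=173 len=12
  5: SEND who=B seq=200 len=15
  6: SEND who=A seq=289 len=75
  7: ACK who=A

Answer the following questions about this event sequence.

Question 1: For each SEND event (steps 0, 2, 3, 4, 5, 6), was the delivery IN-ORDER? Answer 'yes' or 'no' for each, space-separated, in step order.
Step 0: SEND seq=0 -> in-order
Step 2: SEND seq=185 -> out-of-order
Step 3: SEND seq=173 -> in-order
Step 4: SEND seq=173 -> out-of-order
Step 5: SEND seq=200 -> in-order
Step 6: SEND seq=289 -> in-order

Answer: yes no yes no yes yes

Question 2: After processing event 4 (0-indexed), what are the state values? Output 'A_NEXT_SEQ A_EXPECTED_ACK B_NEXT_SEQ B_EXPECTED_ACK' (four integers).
After event 0: A_seq=173 A_ack=200 B_seq=200 B_ack=173
After event 1: A_seq=185 A_ack=200 B_seq=200 B_ack=173
After event 2: A_seq=289 A_ack=200 B_seq=200 B_ack=173
After event 3: A_seq=289 A_ack=200 B_seq=200 B_ack=289
After event 4: A_seq=289 A_ack=200 B_seq=200 B_ack=289

289 200 200 289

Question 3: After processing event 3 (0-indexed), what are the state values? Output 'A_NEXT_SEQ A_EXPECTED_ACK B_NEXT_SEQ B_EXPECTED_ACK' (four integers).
After event 0: A_seq=173 A_ack=200 B_seq=200 B_ack=173
After event 1: A_seq=185 A_ack=200 B_seq=200 B_ack=173
After event 2: A_seq=289 A_ack=200 B_seq=200 B_ack=173
After event 3: A_seq=289 A_ack=200 B_seq=200 B_ack=289

289 200 200 289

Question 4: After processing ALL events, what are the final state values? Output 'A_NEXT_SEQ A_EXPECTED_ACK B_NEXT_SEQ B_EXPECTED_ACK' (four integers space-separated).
Answer: 364 215 215 364

Derivation:
After event 0: A_seq=173 A_ack=200 B_seq=200 B_ack=173
After event 1: A_seq=185 A_ack=200 B_seq=200 B_ack=173
After event 2: A_seq=289 A_ack=200 B_seq=200 B_ack=173
After event 3: A_seq=289 A_ack=200 B_seq=200 B_ack=289
After event 4: A_seq=289 A_ack=200 B_seq=200 B_ack=289
After event 5: A_seq=289 A_ack=215 B_seq=215 B_ack=289
After event 6: A_seq=364 A_ack=215 B_seq=215 B_ack=364
After event 7: A_seq=364 A_ack=215 B_seq=215 B_ack=364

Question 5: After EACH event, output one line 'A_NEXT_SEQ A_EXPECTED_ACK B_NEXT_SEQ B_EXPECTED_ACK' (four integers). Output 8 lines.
173 200 200 173
185 200 200 173
289 200 200 173
289 200 200 289
289 200 200 289
289 215 215 289
364 215 215 364
364 215 215 364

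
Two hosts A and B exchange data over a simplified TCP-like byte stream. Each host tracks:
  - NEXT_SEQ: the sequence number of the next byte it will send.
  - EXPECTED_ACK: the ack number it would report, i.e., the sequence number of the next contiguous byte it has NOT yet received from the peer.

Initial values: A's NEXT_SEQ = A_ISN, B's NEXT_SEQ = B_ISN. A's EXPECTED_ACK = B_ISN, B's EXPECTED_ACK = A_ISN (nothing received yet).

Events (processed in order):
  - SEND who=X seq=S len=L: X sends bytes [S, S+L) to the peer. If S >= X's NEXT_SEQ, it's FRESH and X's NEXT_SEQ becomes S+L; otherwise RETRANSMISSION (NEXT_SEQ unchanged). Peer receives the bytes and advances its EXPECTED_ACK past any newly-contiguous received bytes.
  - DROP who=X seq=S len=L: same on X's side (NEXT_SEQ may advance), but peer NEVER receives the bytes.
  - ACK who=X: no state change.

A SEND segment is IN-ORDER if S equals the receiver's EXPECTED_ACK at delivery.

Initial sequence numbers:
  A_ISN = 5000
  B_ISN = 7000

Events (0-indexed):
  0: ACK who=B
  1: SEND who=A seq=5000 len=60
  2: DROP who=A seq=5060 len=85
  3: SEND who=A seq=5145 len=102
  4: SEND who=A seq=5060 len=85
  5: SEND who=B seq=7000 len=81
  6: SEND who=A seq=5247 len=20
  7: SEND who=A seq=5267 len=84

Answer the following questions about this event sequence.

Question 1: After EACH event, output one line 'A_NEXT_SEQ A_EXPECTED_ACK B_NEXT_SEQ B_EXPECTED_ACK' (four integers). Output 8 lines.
5000 7000 7000 5000
5060 7000 7000 5060
5145 7000 7000 5060
5247 7000 7000 5060
5247 7000 7000 5247
5247 7081 7081 5247
5267 7081 7081 5267
5351 7081 7081 5351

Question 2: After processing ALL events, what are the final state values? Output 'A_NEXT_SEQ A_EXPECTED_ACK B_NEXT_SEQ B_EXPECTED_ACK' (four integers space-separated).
Answer: 5351 7081 7081 5351

Derivation:
After event 0: A_seq=5000 A_ack=7000 B_seq=7000 B_ack=5000
After event 1: A_seq=5060 A_ack=7000 B_seq=7000 B_ack=5060
After event 2: A_seq=5145 A_ack=7000 B_seq=7000 B_ack=5060
After event 3: A_seq=5247 A_ack=7000 B_seq=7000 B_ack=5060
After event 4: A_seq=5247 A_ack=7000 B_seq=7000 B_ack=5247
After event 5: A_seq=5247 A_ack=7081 B_seq=7081 B_ack=5247
After event 6: A_seq=5267 A_ack=7081 B_seq=7081 B_ack=5267
After event 7: A_seq=5351 A_ack=7081 B_seq=7081 B_ack=5351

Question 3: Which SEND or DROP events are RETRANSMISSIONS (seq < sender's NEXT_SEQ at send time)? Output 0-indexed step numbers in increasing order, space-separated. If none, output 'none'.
Answer: 4

Derivation:
Step 1: SEND seq=5000 -> fresh
Step 2: DROP seq=5060 -> fresh
Step 3: SEND seq=5145 -> fresh
Step 4: SEND seq=5060 -> retransmit
Step 5: SEND seq=7000 -> fresh
Step 6: SEND seq=5247 -> fresh
Step 7: SEND seq=5267 -> fresh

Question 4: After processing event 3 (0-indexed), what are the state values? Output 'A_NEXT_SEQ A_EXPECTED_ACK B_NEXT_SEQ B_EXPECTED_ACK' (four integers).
After event 0: A_seq=5000 A_ack=7000 B_seq=7000 B_ack=5000
After event 1: A_seq=5060 A_ack=7000 B_seq=7000 B_ack=5060
After event 2: A_seq=5145 A_ack=7000 B_seq=7000 B_ack=5060
After event 3: A_seq=5247 A_ack=7000 B_seq=7000 B_ack=5060

5247 7000 7000 5060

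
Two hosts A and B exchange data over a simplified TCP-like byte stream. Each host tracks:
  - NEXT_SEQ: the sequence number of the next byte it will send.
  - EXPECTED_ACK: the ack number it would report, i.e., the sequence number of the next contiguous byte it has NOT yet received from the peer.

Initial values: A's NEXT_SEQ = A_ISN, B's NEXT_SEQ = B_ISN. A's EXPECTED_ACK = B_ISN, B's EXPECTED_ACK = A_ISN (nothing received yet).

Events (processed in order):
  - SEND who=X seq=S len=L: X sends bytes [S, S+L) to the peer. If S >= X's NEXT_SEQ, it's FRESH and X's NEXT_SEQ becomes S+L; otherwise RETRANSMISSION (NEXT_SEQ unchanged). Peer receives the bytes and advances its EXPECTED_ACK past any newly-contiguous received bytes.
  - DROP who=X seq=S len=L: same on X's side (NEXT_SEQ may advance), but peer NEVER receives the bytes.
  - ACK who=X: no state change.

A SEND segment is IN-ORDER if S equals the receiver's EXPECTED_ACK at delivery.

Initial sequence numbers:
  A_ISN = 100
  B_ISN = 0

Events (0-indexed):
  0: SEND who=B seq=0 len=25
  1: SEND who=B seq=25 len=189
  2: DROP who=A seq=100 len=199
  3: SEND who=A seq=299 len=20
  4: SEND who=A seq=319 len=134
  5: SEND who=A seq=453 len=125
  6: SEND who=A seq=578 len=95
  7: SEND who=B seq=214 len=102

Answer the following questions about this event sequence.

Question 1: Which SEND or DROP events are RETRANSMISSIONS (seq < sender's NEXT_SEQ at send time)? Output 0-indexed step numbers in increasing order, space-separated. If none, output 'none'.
Answer: none

Derivation:
Step 0: SEND seq=0 -> fresh
Step 1: SEND seq=25 -> fresh
Step 2: DROP seq=100 -> fresh
Step 3: SEND seq=299 -> fresh
Step 4: SEND seq=319 -> fresh
Step 5: SEND seq=453 -> fresh
Step 6: SEND seq=578 -> fresh
Step 7: SEND seq=214 -> fresh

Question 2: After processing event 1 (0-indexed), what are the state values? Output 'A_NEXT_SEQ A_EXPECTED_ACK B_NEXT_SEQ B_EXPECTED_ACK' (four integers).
After event 0: A_seq=100 A_ack=25 B_seq=25 B_ack=100
After event 1: A_seq=100 A_ack=214 B_seq=214 B_ack=100

100 214 214 100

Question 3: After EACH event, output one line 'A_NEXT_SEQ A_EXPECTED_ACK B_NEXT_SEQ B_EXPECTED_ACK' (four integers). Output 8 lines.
100 25 25 100
100 214 214 100
299 214 214 100
319 214 214 100
453 214 214 100
578 214 214 100
673 214 214 100
673 316 316 100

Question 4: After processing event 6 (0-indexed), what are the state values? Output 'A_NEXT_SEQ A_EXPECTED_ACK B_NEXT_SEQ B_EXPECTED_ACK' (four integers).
After event 0: A_seq=100 A_ack=25 B_seq=25 B_ack=100
After event 1: A_seq=100 A_ack=214 B_seq=214 B_ack=100
After event 2: A_seq=299 A_ack=214 B_seq=214 B_ack=100
After event 3: A_seq=319 A_ack=214 B_seq=214 B_ack=100
After event 4: A_seq=453 A_ack=214 B_seq=214 B_ack=100
After event 5: A_seq=578 A_ack=214 B_seq=214 B_ack=100
After event 6: A_seq=673 A_ack=214 B_seq=214 B_ack=100

673 214 214 100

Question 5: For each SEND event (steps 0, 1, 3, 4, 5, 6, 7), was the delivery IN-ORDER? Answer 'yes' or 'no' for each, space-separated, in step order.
Step 0: SEND seq=0 -> in-order
Step 1: SEND seq=25 -> in-order
Step 3: SEND seq=299 -> out-of-order
Step 4: SEND seq=319 -> out-of-order
Step 5: SEND seq=453 -> out-of-order
Step 6: SEND seq=578 -> out-of-order
Step 7: SEND seq=214 -> in-order

Answer: yes yes no no no no yes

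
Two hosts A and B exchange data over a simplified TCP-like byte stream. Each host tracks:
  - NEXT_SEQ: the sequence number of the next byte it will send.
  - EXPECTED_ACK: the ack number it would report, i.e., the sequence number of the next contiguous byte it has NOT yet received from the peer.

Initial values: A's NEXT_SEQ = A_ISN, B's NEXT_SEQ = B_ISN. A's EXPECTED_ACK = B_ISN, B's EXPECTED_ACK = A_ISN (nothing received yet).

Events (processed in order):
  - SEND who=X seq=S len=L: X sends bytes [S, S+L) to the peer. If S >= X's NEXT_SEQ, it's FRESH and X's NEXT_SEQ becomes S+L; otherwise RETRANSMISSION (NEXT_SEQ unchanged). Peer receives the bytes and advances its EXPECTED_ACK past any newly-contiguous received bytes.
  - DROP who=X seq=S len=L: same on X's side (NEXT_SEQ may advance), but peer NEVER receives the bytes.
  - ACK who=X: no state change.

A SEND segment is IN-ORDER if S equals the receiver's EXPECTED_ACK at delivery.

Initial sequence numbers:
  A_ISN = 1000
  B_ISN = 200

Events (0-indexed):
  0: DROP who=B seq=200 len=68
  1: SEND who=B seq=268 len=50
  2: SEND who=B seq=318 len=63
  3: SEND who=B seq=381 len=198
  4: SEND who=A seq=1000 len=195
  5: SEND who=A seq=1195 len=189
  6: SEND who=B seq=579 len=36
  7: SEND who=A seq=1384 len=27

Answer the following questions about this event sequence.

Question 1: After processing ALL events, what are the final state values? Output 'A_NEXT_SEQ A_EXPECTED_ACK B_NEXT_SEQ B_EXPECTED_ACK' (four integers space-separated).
After event 0: A_seq=1000 A_ack=200 B_seq=268 B_ack=1000
After event 1: A_seq=1000 A_ack=200 B_seq=318 B_ack=1000
After event 2: A_seq=1000 A_ack=200 B_seq=381 B_ack=1000
After event 3: A_seq=1000 A_ack=200 B_seq=579 B_ack=1000
After event 4: A_seq=1195 A_ack=200 B_seq=579 B_ack=1195
After event 5: A_seq=1384 A_ack=200 B_seq=579 B_ack=1384
After event 6: A_seq=1384 A_ack=200 B_seq=615 B_ack=1384
After event 7: A_seq=1411 A_ack=200 B_seq=615 B_ack=1411

Answer: 1411 200 615 1411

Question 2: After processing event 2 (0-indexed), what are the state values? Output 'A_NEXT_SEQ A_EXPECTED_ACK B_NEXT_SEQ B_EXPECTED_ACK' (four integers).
After event 0: A_seq=1000 A_ack=200 B_seq=268 B_ack=1000
After event 1: A_seq=1000 A_ack=200 B_seq=318 B_ack=1000
After event 2: A_seq=1000 A_ack=200 B_seq=381 B_ack=1000

1000 200 381 1000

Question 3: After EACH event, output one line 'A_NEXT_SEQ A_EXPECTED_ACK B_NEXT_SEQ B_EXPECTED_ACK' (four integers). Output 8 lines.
1000 200 268 1000
1000 200 318 1000
1000 200 381 1000
1000 200 579 1000
1195 200 579 1195
1384 200 579 1384
1384 200 615 1384
1411 200 615 1411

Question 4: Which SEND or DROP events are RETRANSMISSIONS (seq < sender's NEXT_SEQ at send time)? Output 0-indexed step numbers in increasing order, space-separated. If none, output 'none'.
Answer: none

Derivation:
Step 0: DROP seq=200 -> fresh
Step 1: SEND seq=268 -> fresh
Step 2: SEND seq=318 -> fresh
Step 3: SEND seq=381 -> fresh
Step 4: SEND seq=1000 -> fresh
Step 5: SEND seq=1195 -> fresh
Step 6: SEND seq=579 -> fresh
Step 7: SEND seq=1384 -> fresh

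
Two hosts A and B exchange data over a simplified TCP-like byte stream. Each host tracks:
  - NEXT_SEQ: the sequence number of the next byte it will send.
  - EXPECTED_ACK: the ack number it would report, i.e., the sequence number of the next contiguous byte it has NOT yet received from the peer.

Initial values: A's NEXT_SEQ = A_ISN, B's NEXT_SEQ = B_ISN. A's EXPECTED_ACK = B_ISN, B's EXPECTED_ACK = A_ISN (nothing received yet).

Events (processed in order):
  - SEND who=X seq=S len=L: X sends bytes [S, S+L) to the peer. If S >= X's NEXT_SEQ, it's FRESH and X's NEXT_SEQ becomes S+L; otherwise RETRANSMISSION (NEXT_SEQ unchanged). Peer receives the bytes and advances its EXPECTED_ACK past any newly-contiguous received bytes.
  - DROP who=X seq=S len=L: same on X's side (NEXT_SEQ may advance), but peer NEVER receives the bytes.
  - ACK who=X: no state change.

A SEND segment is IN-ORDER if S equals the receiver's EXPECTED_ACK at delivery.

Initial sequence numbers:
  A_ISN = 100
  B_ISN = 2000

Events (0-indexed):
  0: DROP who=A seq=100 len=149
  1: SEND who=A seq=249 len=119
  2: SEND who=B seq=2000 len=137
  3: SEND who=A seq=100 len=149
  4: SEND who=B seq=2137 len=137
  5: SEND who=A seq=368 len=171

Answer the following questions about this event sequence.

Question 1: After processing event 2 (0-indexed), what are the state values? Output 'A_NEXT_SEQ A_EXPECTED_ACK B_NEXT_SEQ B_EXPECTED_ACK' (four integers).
After event 0: A_seq=249 A_ack=2000 B_seq=2000 B_ack=100
After event 1: A_seq=368 A_ack=2000 B_seq=2000 B_ack=100
After event 2: A_seq=368 A_ack=2137 B_seq=2137 B_ack=100

368 2137 2137 100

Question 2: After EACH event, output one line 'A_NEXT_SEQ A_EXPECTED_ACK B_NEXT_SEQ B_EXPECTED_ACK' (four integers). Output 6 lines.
249 2000 2000 100
368 2000 2000 100
368 2137 2137 100
368 2137 2137 368
368 2274 2274 368
539 2274 2274 539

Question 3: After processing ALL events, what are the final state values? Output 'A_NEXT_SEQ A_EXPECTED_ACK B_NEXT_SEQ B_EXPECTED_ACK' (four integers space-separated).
After event 0: A_seq=249 A_ack=2000 B_seq=2000 B_ack=100
After event 1: A_seq=368 A_ack=2000 B_seq=2000 B_ack=100
After event 2: A_seq=368 A_ack=2137 B_seq=2137 B_ack=100
After event 3: A_seq=368 A_ack=2137 B_seq=2137 B_ack=368
After event 4: A_seq=368 A_ack=2274 B_seq=2274 B_ack=368
After event 5: A_seq=539 A_ack=2274 B_seq=2274 B_ack=539

Answer: 539 2274 2274 539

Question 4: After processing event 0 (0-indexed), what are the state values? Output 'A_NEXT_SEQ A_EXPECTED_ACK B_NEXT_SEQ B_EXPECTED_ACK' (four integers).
After event 0: A_seq=249 A_ack=2000 B_seq=2000 B_ack=100

249 2000 2000 100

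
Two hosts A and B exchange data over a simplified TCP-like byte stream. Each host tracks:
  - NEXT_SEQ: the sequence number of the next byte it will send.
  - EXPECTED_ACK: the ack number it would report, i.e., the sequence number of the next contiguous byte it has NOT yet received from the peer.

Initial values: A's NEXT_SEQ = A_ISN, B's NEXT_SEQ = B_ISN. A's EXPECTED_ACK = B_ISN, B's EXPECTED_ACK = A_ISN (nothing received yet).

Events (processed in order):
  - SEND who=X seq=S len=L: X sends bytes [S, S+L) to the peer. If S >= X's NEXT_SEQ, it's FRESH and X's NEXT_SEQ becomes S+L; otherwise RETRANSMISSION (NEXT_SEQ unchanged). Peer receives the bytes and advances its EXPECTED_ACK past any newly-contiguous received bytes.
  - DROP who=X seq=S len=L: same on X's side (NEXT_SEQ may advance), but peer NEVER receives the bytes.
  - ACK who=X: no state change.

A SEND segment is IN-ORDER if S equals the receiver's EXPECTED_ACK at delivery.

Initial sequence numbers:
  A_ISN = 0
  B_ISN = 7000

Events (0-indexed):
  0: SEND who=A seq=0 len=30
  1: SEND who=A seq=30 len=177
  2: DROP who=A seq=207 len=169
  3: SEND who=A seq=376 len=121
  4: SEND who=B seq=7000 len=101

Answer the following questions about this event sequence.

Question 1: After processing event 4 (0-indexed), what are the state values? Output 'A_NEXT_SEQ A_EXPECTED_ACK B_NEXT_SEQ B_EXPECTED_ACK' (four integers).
After event 0: A_seq=30 A_ack=7000 B_seq=7000 B_ack=30
After event 1: A_seq=207 A_ack=7000 B_seq=7000 B_ack=207
After event 2: A_seq=376 A_ack=7000 B_seq=7000 B_ack=207
After event 3: A_seq=497 A_ack=7000 B_seq=7000 B_ack=207
After event 4: A_seq=497 A_ack=7101 B_seq=7101 B_ack=207

497 7101 7101 207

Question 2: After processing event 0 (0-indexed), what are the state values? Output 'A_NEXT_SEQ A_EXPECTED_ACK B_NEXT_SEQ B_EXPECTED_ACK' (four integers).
After event 0: A_seq=30 A_ack=7000 B_seq=7000 B_ack=30

30 7000 7000 30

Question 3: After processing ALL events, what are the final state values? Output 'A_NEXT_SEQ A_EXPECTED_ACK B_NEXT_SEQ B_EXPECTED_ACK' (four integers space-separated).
Answer: 497 7101 7101 207

Derivation:
After event 0: A_seq=30 A_ack=7000 B_seq=7000 B_ack=30
After event 1: A_seq=207 A_ack=7000 B_seq=7000 B_ack=207
After event 2: A_seq=376 A_ack=7000 B_seq=7000 B_ack=207
After event 3: A_seq=497 A_ack=7000 B_seq=7000 B_ack=207
After event 4: A_seq=497 A_ack=7101 B_seq=7101 B_ack=207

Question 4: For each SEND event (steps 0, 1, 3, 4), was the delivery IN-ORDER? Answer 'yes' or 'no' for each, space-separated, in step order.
Answer: yes yes no yes

Derivation:
Step 0: SEND seq=0 -> in-order
Step 1: SEND seq=30 -> in-order
Step 3: SEND seq=376 -> out-of-order
Step 4: SEND seq=7000 -> in-order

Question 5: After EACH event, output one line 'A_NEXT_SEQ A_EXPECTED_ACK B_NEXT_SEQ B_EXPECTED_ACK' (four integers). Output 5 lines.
30 7000 7000 30
207 7000 7000 207
376 7000 7000 207
497 7000 7000 207
497 7101 7101 207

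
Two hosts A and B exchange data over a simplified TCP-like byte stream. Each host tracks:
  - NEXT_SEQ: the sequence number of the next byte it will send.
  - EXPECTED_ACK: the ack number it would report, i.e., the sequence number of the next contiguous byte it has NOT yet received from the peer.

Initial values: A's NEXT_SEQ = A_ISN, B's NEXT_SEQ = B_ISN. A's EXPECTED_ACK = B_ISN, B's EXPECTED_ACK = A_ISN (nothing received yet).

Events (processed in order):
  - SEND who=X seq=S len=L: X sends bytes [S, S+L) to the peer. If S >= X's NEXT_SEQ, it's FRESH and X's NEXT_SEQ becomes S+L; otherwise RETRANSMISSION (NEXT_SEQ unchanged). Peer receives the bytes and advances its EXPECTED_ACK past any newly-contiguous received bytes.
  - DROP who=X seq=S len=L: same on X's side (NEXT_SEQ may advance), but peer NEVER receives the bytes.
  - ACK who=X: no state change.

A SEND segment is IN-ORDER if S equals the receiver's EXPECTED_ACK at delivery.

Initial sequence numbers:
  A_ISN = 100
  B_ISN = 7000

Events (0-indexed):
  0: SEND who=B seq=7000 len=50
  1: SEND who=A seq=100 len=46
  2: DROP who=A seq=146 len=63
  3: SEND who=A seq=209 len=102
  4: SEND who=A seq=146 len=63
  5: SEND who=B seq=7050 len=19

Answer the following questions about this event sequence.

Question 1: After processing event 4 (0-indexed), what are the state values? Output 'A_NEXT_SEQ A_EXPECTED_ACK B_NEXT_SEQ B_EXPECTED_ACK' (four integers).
After event 0: A_seq=100 A_ack=7050 B_seq=7050 B_ack=100
After event 1: A_seq=146 A_ack=7050 B_seq=7050 B_ack=146
After event 2: A_seq=209 A_ack=7050 B_seq=7050 B_ack=146
After event 3: A_seq=311 A_ack=7050 B_seq=7050 B_ack=146
After event 4: A_seq=311 A_ack=7050 B_seq=7050 B_ack=311

311 7050 7050 311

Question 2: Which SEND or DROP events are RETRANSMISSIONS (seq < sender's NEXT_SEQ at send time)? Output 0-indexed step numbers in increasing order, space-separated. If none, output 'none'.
Answer: 4

Derivation:
Step 0: SEND seq=7000 -> fresh
Step 1: SEND seq=100 -> fresh
Step 2: DROP seq=146 -> fresh
Step 3: SEND seq=209 -> fresh
Step 4: SEND seq=146 -> retransmit
Step 5: SEND seq=7050 -> fresh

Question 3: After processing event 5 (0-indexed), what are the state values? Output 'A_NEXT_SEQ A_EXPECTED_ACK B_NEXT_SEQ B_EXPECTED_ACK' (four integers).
After event 0: A_seq=100 A_ack=7050 B_seq=7050 B_ack=100
After event 1: A_seq=146 A_ack=7050 B_seq=7050 B_ack=146
After event 2: A_seq=209 A_ack=7050 B_seq=7050 B_ack=146
After event 3: A_seq=311 A_ack=7050 B_seq=7050 B_ack=146
After event 4: A_seq=311 A_ack=7050 B_seq=7050 B_ack=311
After event 5: A_seq=311 A_ack=7069 B_seq=7069 B_ack=311

311 7069 7069 311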